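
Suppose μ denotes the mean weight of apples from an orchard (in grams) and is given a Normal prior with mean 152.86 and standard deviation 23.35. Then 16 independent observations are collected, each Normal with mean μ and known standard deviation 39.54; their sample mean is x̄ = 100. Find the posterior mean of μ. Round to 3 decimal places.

Posterior mean ≈ 108.034

With known σ, the Normal prior is conjugate. Weight on the data is w = (n/σ²)/(n/σ² + 1/τ₀²) = 0.0102340/(0.0102340+0.00183411) = 0.84802.
Posterior mean = w·x̄ + (1−w)·μ₀ = 0.84802·100 + 0.15198·152.86 = 108.034.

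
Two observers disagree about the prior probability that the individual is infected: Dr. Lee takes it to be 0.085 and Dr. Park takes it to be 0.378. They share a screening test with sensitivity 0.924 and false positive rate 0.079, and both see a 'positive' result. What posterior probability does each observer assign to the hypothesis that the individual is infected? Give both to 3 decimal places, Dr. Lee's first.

P('+'|H) = 0.924, P('+'|¬H) = 0.079.
Dr. Lee: numerator 0.924·0.085 = 0.078540; evidence = 0.078540+0.079·0.915 = 0.15083; posterior = 0.521.
Dr. Park: numerator 0.924·0.378 = 0.34927; evidence = 0.34927+0.079·0.622 = 0.39841; posterior = 0.877.

Dr. Lee: 0.521; Dr. Park: 0.877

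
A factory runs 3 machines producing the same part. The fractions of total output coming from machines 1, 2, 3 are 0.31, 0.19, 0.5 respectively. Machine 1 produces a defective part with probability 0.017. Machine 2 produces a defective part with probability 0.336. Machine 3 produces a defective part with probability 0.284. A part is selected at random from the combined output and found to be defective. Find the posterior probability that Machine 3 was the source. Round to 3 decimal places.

Tabulate prior·likelihood by source: [1] prior 0.31, lik 0.017, product 0.005270; [2] prior 0.19, lik 0.336, product 0.06384; [3] prior 0.5, lik 0.284, product 0.1420.
Normalizing constant = 0.21111; the posterior for Machine 3 is its product over the sum, 0.1420/0.21111 = 0.673.

Posterior probability ≈ 0.673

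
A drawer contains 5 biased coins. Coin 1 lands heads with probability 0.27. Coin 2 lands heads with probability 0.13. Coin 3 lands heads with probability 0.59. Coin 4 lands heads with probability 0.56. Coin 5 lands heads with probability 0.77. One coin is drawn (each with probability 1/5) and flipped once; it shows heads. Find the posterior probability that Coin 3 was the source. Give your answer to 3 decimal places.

Tabulate prior·likelihood by source: [1] prior 0.2, lik 0.27, product 0.05400; [2] prior 0.2, lik 0.13, product 0.02600; [3] prior 0.2, lik 0.59, product 0.1180; [4] prior 0.2, lik 0.56, product 0.1120; [5] prior 0.2, lik 0.77, product 0.1540.
Normalizing constant = 0.46400; the posterior for Coin 3 is its product over the sum, 0.1180/0.46400 = 0.254.

Posterior probability ≈ 0.254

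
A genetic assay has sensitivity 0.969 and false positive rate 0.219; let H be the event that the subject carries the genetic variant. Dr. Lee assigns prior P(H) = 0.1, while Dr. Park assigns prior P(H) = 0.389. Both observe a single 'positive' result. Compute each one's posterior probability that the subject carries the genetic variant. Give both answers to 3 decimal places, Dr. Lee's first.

Dr. Lee: 0.330; Dr. Park: 0.738

P('+'|H) = 0.969, P('+'|¬H) = 0.219.
Dr. Lee: numerator 0.969·0.1 = 0.096900; evidence = 0.096900+0.219·0.9 = 0.29400; posterior = 0.330.
Dr. Park: numerator 0.969·0.389 = 0.37694; evidence = 0.37694+0.219·0.611 = 0.51075; posterior = 0.738.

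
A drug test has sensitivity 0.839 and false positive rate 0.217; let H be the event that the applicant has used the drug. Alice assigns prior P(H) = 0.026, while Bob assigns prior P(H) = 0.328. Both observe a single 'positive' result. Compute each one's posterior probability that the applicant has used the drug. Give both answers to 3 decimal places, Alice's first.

Alice: 0.094; Bob: 0.654

The likelihood ratio for a 'positive' result is 0.839/0.217 = 3.8664.
Alice: prior odds 0.026/0.974 = 0.026694; posterior odds 0.10321; posterior probability 0.094.
Bob: prior odds 0.328/0.672 = 0.48810; posterior odds 1.8872; posterior probability 0.654.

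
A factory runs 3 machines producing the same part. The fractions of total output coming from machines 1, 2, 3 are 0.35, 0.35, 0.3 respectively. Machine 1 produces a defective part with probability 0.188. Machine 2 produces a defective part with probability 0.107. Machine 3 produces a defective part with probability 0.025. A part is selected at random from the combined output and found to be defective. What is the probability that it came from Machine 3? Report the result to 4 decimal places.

Posterior probability ≈ 0.0677

P(defective|M1) = 0.188; P(defective|M2) = 0.107; P(defective|M3) = 0.025.
Prior × likelihood for each source: 0.35·0.188=0.06580, 0.35·0.107=0.03745, 0.3·0.025=0.007500. Summing gives P(defective) = 0.11075.
P(Machine 3 | defective) = 0.007500 / 0.11075 = 0.0677.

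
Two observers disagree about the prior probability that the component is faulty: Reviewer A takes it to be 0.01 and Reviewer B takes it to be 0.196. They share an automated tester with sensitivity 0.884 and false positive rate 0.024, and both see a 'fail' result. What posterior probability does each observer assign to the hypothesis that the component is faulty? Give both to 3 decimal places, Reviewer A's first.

The likelihood ratio for a 'fail' result is 0.884/0.024 = 36.833.
Reviewer A: prior odds 0.01/0.99 = 0.010101; posterior odds 0.37205; posterior probability 0.271.
Reviewer B: prior odds 0.196/0.804 = 0.24378; posterior odds 8.9793; posterior probability 0.900.

Reviewer A: 0.271; Reviewer B: 0.900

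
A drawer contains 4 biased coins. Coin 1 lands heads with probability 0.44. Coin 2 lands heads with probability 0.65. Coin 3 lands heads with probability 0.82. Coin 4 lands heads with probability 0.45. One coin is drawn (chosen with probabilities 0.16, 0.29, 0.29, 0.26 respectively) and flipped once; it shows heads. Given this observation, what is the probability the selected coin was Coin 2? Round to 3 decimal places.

Tabulate prior·likelihood by source: [1] prior 0.16, lik 0.44, product 0.07040; [2] prior 0.29, lik 0.65, product 0.1885; [3] prior 0.29, lik 0.82, product 0.2378; [4] prior 0.26, lik 0.45, product 0.1170.
Normalizing constant = 0.61370; the posterior for Coin 2 is its product over the sum, 0.1885/0.61370 = 0.307.

Posterior probability ≈ 0.307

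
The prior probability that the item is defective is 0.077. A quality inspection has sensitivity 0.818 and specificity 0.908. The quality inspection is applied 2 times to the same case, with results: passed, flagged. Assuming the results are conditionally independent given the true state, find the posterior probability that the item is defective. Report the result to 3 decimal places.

Posterior P(H) ≈ 0.129

With H the event that the item is defective, the joint likelihood of the observed sequence is P(data|H) = 0.182·0.818 = 0.14888 and P(data|¬H) = 0.908·0.092 = 0.083536.
Bayes: P(H|data) = 0.077·0.14888 / (0.077·0.14888 + 0.923·0.083536) = 0.011463/0.088567 = 0.1294.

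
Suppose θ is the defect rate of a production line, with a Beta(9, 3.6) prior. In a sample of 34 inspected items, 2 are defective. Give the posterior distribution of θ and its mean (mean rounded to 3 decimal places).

Observing 2 successes and 32 failures updates Beta(9, 3.6) by adding the success and failure counts to the two shape parameters: α = 9+2 = 11, β = 3.6+32 = 35.6.
Posterior mean = α/(α+β) = 11/46.6 = 0.236.

Posterior: Beta(11, 35.6); mean ≈ 0.236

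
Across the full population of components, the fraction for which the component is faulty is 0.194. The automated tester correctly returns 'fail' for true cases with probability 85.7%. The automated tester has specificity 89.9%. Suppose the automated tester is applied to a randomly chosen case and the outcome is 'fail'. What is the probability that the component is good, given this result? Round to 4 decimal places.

P(¬H | E) ≈ 0.3287

Let H be the event that the component is faulty. P(H) = 0.194, so P(¬H) = 0.806. With E the 'fail' result, P(E|H) = 0.857 and P(E|¬H) = 0.101.
P(E) = 0.857·0.194 + 0.101·0.806 = 0.16626 + 0.081406 = 0.24766.
By Bayes' theorem, P(H|E) = 0.16626 / 0.24766 = 0.6713. Hence P(¬H|E) = 1 − 0.6713 = 0.3287.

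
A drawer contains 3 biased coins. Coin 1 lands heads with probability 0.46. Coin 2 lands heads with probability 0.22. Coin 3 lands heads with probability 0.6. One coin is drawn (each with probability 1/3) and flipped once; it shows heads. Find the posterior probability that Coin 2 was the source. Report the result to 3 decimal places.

Posterior probability ≈ 0.172

Tabulate prior·likelihood by source: [1] prior 0.333333, lik 0.46, product 0.1533; [2] prior 0.333333, lik 0.22, product 0.07333; [3] prior 0.333333, lik 0.6, product 0.2000.
Normalizing constant = 0.42667; the posterior for Coin 2 is its product over the sum, 0.07333/0.42667 = 0.172.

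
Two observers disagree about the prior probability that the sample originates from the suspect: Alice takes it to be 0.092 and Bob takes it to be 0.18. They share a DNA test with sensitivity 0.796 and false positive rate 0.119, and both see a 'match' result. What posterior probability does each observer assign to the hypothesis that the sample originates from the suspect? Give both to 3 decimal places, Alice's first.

P('+'|H) = 0.796, P('+'|¬H) = 0.119.
Alice: numerator 0.796·0.092 = 0.073232; evidence = 0.073232+0.119·0.908 = 0.18128; posterior = 0.404.
Bob: numerator 0.796·0.18 = 0.14328; evidence = 0.14328+0.119·0.82 = 0.24086; posterior = 0.595.

Alice: 0.404; Bob: 0.595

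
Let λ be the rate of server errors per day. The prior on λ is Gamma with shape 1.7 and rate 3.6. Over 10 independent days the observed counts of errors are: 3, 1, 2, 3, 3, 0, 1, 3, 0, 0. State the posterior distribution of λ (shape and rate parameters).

The Poisson likelihood adds the total count to the shape and the number of exposure periods to the rate. Here ∑xᵢ = 16 and n = 10, so shape 1.7→17.7 and rate 3.6→13.6.

Posterior: Gamma(shape=17.7, rate=13.6)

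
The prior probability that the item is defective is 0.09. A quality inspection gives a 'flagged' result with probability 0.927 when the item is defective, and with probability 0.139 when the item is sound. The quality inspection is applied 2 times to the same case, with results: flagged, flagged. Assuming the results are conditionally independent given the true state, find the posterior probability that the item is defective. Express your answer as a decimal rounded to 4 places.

Posterior P(H) ≈ 0.8148

Let H be the event that the item is defective; start with P(H) = 0.09. P('flagged'|H) = 0.927, P('flagged'|¬H) = 0.139.
Update on result 1 ('flagged'): P(H) ← 0.927·0.0900 / (0.927·0.0900 + 0.139·0.9100) = 0.083430/0.20992 = 0.3974.
Update on result 2 ('flagged'): P(H) ← 0.927·0.3974 / (0.927·0.3974 + 0.139·0.6026) = 0.36842/0.45218 = 0.8148.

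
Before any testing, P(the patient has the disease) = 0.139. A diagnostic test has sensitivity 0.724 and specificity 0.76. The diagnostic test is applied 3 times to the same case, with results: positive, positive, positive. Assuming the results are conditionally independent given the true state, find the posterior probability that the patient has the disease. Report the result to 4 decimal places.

Posterior P(H) ≈ 0.8159

Let H be the event that the patient has the disease; start with P(H) = 0.139. P('positive'|H) = 0.724, P('positive'|¬H) = 0.24.
Update on result 1 ('positive'): P(H) ← 0.724·0.1390 / (0.724·0.1390 + 0.24·0.8610) = 0.10064/0.30728 = 0.3275.
Update on result 2 ('positive'): P(H) ← 0.724·0.3275 / (0.724·0.3275 + 0.24·0.6725) = 0.23712/0.39851 = 0.5950.
Update on result 3 ('positive'): P(H) ← 0.724·0.5950 / (0.724·0.5950 + 0.24·0.4050) = 0.43078/0.52798 = 0.8159.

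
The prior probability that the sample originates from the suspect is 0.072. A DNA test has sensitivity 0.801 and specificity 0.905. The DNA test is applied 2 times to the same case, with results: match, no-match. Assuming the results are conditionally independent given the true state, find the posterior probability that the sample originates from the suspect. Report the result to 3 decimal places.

Posterior P(H) ≈ 0.126

With H the event that the sample originates from the suspect, the joint likelihood of the observed sequence is P(data|H) = 0.801·0.199 = 0.15940 and P(data|¬H) = 0.095·0.905 = 0.085975.
Bayes: P(H|data) = 0.072·0.15940 / (0.072·0.15940 + 0.928·0.085975) = 0.011477/0.091262 = 0.1258.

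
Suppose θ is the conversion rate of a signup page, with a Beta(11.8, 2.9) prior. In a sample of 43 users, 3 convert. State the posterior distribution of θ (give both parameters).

Posterior: Beta(14.8, 42.9)

Observing 3 successes and 40 failures updates Beta(11.8, 2.9) by adding the success and failure counts to the two shape parameters: α = 11.8+3 = 14.8, β = 2.9+40 = 42.9.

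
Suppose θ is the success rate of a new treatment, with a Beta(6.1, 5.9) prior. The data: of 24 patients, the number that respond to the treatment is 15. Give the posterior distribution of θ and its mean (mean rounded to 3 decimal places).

Observing 15 successes and 9 failures updates Beta(6.1, 5.9) by adding the success and failure counts to the two shape parameters: α = 6.1+15 = 21.1, β = 5.9+9 = 14.9.
Posterior mean = α/(α+β) = 21.1/36 = 0.586.

Posterior: Beta(21.1, 14.9); mean ≈ 0.586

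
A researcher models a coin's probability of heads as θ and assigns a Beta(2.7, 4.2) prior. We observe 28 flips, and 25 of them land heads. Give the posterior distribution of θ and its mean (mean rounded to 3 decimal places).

Posterior: Beta(27.7, 7.2); mean ≈ 0.794

The binomial likelihood is conjugate to the Beta prior: with 25 successes and 3 failures, the posterior is Beta(2.7+25, 4.2+3) = Beta(27.7, 7.2).
E[θ | data] = 27.7/(27.7+7.2) = 0.794.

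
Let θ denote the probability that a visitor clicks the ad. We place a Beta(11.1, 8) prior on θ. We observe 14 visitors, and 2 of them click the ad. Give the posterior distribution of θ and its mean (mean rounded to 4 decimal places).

Posterior: Beta(13.1, 20); mean ≈ 0.3958

Observing 2 successes and 12 failures updates Beta(11.1, 8) by adding the success and failure counts to the two shape parameters: α = 11.1+2 = 13.1, β = 8+12 = 20.
E[θ | data] = 13.1/(13.1+20) = 0.3958.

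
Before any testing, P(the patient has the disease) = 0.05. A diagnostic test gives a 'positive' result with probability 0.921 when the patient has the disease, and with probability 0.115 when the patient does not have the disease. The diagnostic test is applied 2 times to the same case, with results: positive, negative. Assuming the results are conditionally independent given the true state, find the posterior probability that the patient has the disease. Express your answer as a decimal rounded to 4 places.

Let H be the event that the patient has the disease; start with P(H) = 0.05. P('positive'|H) = 0.921, P('positive'|¬H) = 0.115.
Update on result 1 ('positive'): P(H) ← 0.921·0.0500 / (0.921·0.0500 + 0.115·0.9500) = 0.046050/0.15530 = 0.2965.
Update on result 2 ('negative'): P(H) ← 0.079·0.2965 / (0.079·0.2965 + 0.885·0.7035) = 0.023425/0.64600 = 0.0363.

Posterior P(H) ≈ 0.0363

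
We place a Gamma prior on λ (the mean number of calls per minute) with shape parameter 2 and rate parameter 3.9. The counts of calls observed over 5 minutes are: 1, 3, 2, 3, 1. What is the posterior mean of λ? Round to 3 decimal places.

Posterior mean ≈ 1.348

The Poisson likelihood adds the total count to the shape and the number of exposure periods to the rate. Here ∑xᵢ = 10 and n = 5, so shape 2→12 and rate 3.9→8.9.
E[λ | data] = 12/8.9 = 1.348.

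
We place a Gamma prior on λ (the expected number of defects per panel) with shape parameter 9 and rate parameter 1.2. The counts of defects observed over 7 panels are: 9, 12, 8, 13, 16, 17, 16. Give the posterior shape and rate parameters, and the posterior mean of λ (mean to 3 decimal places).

Total count ∑xᵢ = 91 over n = 7 panels.
Gamma is conjugate to the Poisson likelihood: posterior is Gamma(shape = 9+91 = 100, rate = 1.2+7 = 8.2).
E[λ | data] = 100/8.2 = 12.195.

Posterior: Gamma(shape=100, rate=8.2); mean ≈ 12.195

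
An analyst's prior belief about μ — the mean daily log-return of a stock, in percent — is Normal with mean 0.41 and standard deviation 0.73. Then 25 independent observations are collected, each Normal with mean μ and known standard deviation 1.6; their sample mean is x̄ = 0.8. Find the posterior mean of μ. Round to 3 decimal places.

Posterior mean ≈ 0.737

With known σ, the Normal prior is conjugate. Weight on the data is w = (n/σ²)/(n/σ² + 1/τ₀²) = 9.76562/(9.76562+1.87652) = 0.83882.
Posterior mean = w·x̄ + (1−w)·μ₀ = 0.83882·0.8 + 0.16118·0.41 = 0.737.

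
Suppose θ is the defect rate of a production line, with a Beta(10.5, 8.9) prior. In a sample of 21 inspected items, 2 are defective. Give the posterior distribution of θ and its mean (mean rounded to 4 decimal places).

The binomial likelihood is conjugate to the Beta prior: with 2 successes and 19 failures, the posterior is Beta(10.5+2, 8.9+19) = Beta(12.5, 27.9).
Posterior mean = α/(α+β) = 12.5/40.4 = 0.3094.

Posterior: Beta(12.5, 27.9); mean ≈ 0.3094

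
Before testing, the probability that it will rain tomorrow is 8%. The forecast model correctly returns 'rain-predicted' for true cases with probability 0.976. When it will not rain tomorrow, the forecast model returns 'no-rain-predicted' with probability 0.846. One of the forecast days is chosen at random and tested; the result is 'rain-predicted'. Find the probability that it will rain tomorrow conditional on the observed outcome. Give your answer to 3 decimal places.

Write H for 'it will rain tomorrow'. Prior odds H:¬H = 0.08/0.92 = 0.086957. For the 'rain-predicted' outcome, the likelihood ratio is 0.976/0.154 = 6.3377.
Posterior odds = 0.086957 × 6.3377 = 0.55110, so P(H|E) = 0.55110/(1+0.55110) = 0.355.

P(H | E) ≈ 0.355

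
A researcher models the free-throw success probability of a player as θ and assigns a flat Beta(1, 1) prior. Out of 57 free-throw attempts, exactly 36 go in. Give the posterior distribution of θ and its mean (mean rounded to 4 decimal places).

Observing 36 successes and 21 failures updates Beta(1, 1) by adding the success and failure counts to the two shape parameters: α = 1+36 = 37, β = 1+21 = 22.
Posterior mean = α/(α+β) = 37/59 = 0.6271.

Posterior: Beta(37, 22); mean ≈ 0.6271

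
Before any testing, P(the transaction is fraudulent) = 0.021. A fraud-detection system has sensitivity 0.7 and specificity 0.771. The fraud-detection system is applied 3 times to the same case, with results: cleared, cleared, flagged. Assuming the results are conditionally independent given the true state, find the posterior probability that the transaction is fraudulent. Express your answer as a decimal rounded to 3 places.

Let H be the event that the transaction is fraudulent; start with P(H) = 0.021. P('flagged'|H) = 0.7, P('flagged'|¬H) = 0.229.
Update on result 1 ('cleared'): P(H) ← 0.3·0.0210 / (0.3·0.0210 + 0.771·0.9790) = 0.0063000/0.76111 = 0.0083.
Update on result 2 ('cleared'): P(H) ← 0.3·0.0083 / (0.3·0.0083 + 0.771·0.9917) = 0.0024832/0.76710 = 0.0032.
Update on result 3 ('flagged'): P(H) ← 0.7·0.0032 / (0.7·0.0032 + 0.229·0.9968) = 0.0022660/0.23052 = 0.0098.

Posterior P(H) ≈ 0.010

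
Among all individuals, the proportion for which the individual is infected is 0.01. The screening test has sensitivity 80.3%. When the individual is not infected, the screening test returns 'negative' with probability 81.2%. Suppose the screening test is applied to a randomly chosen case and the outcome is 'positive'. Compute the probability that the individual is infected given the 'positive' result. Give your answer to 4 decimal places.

Write H for 'the individual is infected'. Prior odds H:¬H = 0.01/0.99 = 0.010101. For the 'positive' outcome, the likelihood ratio is 0.803/0.188 = 4.2713.
Posterior odds = 0.010101 × 4.2713 = 0.043144, so P(H|E) = 0.043144/(1+0.043144) = 0.0414.

P(H | E) ≈ 0.0414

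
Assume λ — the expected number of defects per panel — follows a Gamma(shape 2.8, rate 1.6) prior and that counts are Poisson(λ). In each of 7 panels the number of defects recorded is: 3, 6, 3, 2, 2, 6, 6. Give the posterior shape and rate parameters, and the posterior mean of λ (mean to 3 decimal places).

The Poisson likelihood adds the total count to the shape and the number of exposure periods to the rate. Here ∑xᵢ = 28 and n = 7, so shape 2.8→30.8 and rate 1.6→8.6.
E[λ | data] = 30.8/8.6 = 3.581.

Posterior: Gamma(shape=30.8, rate=8.6); mean ≈ 3.581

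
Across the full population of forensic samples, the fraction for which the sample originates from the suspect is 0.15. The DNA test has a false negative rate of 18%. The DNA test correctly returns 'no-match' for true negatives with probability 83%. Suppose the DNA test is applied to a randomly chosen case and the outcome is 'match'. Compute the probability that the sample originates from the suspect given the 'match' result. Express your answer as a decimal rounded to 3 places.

Let H be the event that the sample originates from the suspect. P(H) = 0.15, so P(¬H) = 0.85. With E the 'match' result, P(E|H) = 0.82 and P(E|¬H) = 0.17.
P(E) = 0.82·0.15 + 0.17·0.85 = 0.12300 + 0.14450 = 0.26750.
By Bayes' theorem, P(H|E) = 0.12300 / 0.26750 = 0.460.

P(H | E) ≈ 0.460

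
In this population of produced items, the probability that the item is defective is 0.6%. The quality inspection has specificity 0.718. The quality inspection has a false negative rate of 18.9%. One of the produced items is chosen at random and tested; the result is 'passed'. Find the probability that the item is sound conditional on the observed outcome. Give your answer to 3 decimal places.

Let H be the event that the item is defective. P(H) = 0.006, so P(¬H) = 0.994. With E the 'passed' result, P(E|H) = 0.189 and P(E|¬H) = 0.718.
P(E) = 0.189·0.006 + 0.718·0.994 = 0.0011340 + 0.71369 = 0.71483.
By Bayes' theorem, P(H|E) = 0.0011340 / 0.71483 = 0.002. Hence P(¬H|E) = 1 − 0.002 = 0.998.

P(¬H | E) ≈ 0.998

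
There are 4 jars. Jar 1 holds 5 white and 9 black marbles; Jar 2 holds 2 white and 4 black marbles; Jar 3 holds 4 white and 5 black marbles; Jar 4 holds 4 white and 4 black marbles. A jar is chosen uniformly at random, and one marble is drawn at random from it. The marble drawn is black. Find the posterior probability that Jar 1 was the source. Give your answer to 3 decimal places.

Posterior probability ≈ 0.272

P(black|Jar 1) = 0.6429; P(black|Jar 2) = 0.6667; P(black|Jar 3) = 0.5556; P(black|Jar 4) = 0.5.
Prior × likelihood for each source: 0.25·0.6429=0.1607, 0.25·0.6667=0.1667, 0.25·0.5556=0.1389, 0.25·0.5=0.1250. Summing gives P(black) = 0.59127.
P(Jar 1 | black) = 0.1607 / 0.59127 = 0.272.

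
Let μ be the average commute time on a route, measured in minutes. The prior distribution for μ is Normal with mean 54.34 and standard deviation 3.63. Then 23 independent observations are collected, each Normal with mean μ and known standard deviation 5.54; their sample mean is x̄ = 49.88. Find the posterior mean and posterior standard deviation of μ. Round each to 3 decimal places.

With known σ, the Normal prior is conjugate. Weight on the data is w = (n/σ²)/(n/σ² + 1/τ₀²) = 0.749391/(0.749391+0.0758904) = 0.90804.
Posterior mean = w·x̄ + (1−w)·μ₀ = 0.90804·49.88 + 0.091957·54.34 = 50.290. Posterior variance = 1/(0.749391+0.0758904) = 1.21171, so SD = 1.101.

Posterior mean ≈ 50.290; posterior SD ≈ 1.101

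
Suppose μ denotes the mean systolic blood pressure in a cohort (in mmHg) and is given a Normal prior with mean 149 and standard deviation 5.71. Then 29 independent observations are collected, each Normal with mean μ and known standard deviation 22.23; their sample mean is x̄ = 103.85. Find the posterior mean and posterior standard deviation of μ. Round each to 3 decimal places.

Posterior mean ≈ 119.348; posterior SD ≈ 3.345

With known σ, the Normal prior is conjugate. Weight on the data is w = (n/σ²)/(n/σ² + 1/τ₀²) = 0.0586839/(0.0586839+0.0306710) = 0.65675.
Posterior mean = w·x̄ + (1−w)·μ₀ = 0.65675·103.85 + 0.34325·149 = 119.348. Posterior variance = 1/(0.0586839+0.0306710) = 11.1913, so SD = 3.345.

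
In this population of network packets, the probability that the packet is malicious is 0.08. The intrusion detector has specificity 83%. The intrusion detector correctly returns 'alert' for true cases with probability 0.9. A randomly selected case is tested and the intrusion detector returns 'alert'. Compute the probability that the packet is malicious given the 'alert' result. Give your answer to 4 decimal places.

Write H for 'the packet is malicious'. Prior odds H:¬H = 0.08/0.92 = 0.086957. For the 'alert' outcome, the likelihood ratio is 0.9/0.17 = 5.2941.
Posterior odds = 0.086957 × 5.2941 = 0.46036, so P(H|E) = 0.46036/(1+0.46036) = 0.3152.

P(H | E) ≈ 0.3152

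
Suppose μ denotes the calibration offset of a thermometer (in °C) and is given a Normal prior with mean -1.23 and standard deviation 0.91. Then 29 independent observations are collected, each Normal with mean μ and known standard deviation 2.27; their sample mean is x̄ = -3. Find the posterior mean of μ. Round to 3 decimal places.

Prior precision 1/τ₀² = 1/0.91² = 1.20758; data precision n/σ² = 29/2.27² = 5.62790.
Posterior precision = 1.20758 + 5.62790 = 6.83548.
Posterior mean = (1.20758·-1.23 + 5.62790·-3) / 6.83548 = -2.687.

Posterior mean ≈ -2.687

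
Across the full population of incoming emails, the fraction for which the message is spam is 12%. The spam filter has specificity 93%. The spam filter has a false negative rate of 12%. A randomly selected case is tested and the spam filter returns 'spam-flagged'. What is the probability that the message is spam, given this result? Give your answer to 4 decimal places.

P(H | E) ≈ 0.6316

Let H be the event that the message is spam. P(H) = 0.12, so P(¬H) = 0.88. With E the 'spam-flagged' result, P(E|H) = 0.88 and P(E|¬H) = 0.07.
P(E) = 0.88·0.12 + 0.07·0.88 = 0.10560 + 0.061600 = 0.16720.
By Bayes' theorem, P(H|E) = 0.10560 / 0.16720 = 0.6316.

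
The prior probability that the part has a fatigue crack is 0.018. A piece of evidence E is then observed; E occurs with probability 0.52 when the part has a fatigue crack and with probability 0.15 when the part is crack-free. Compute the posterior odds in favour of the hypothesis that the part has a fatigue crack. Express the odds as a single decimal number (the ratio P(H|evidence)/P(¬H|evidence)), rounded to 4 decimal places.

Prior odds = 0.018/(1−0.018) = 0.018330.
Likelihood ratio for E = 0.52/0.15 = 3.4667.
Posterior odds = prior odds × LR = 0.063544.

Posterior odds ≈ 0.0635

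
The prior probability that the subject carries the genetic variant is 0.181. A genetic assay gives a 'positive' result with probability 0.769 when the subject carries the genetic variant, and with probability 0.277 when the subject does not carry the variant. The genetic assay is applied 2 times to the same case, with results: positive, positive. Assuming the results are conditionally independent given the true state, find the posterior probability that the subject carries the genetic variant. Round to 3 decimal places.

With H the event that the subject carries the genetic variant, the joint likelihood of the observed sequence is P(data|H) = 0.769·0.769 = 0.59136 and P(data|¬H) = 0.277·0.277 = 0.076729.
Bayes: P(H|data) = 0.181·0.59136 / (0.181·0.59136 + 0.819·0.076729) = 0.10704/0.16988 = 0.6301.

Posterior P(H) ≈ 0.630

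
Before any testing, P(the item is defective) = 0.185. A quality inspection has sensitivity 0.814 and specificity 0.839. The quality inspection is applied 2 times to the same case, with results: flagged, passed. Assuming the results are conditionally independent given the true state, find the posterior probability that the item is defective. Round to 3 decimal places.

With H the event that the item is defective, the joint likelihood of the observed sequence is P(data|H) = 0.814·0.186 = 0.15140 and P(data|¬H) = 0.161·0.839 = 0.13508.
Bayes: P(H|data) = 0.185·0.15140 / (0.185·0.15140 + 0.815·0.13508) = 0.028010/0.13810 = 0.2028.

Posterior P(H) ≈ 0.203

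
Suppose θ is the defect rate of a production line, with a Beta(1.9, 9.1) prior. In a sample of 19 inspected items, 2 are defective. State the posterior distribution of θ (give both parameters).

Posterior: Beta(3.9, 26.1)

Observing 2 successes and 17 failures updates Beta(1.9, 9.1) by adding the success and failure counts to the two shape parameters: α = 1.9+2 = 3.9, β = 9.1+17 = 26.1.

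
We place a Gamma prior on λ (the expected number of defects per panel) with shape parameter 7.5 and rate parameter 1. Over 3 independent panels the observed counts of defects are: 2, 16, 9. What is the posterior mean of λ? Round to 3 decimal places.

Posterior mean ≈ 8.625

The Poisson likelihood adds the total count to the shape and the number of exposure periods to the rate. Here ∑xᵢ = 27 and n = 3, so shape 7.5→34.5 and rate 1→4.
E[λ | data] = 34.5/4 = 8.625.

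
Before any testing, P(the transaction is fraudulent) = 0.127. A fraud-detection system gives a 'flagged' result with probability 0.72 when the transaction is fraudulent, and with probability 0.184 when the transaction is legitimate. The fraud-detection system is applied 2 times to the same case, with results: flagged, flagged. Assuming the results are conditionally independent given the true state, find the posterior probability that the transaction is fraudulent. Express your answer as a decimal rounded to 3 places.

Let H be the event that the transaction is fraudulent; start with P(H) = 0.127. P('flagged'|H) = 0.72, P('flagged'|¬H) = 0.184.
Update on result 1 ('flagged'): P(H) ← 0.72·0.1270 / (0.72·0.1270 + 0.184·0.8730) = 0.091440/0.25207 = 0.3628.
Update on result 2 ('flagged'): P(H) ← 0.72·0.3628 / (0.72·0.3628 + 0.184·0.6372) = 0.26118/0.37844 = 0.6902.

Posterior P(H) ≈ 0.690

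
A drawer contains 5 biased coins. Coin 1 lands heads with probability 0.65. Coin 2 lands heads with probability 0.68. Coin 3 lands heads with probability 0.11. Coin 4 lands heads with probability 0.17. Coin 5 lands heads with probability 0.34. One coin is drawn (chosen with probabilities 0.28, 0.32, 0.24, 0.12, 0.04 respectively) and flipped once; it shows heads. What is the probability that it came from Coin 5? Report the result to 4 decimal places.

P(heads|C1) = 0.65; P(heads|C2) = 0.68; P(heads|C3) = 0.11; P(heads|C4) = 0.17; P(heads|C5) = 0.34.
Prior × likelihood for each source: 0.28·0.65=0.1820, 0.32·0.68=0.2176, 0.24·0.11=0.02640, 0.12·0.17=0.02040, 0.04·0.34=0.01360. Summing gives P(heads) = 0.46000.
P(Coin 5 | heads) = 0.01360 / 0.46000 = 0.0296.

Posterior probability ≈ 0.0296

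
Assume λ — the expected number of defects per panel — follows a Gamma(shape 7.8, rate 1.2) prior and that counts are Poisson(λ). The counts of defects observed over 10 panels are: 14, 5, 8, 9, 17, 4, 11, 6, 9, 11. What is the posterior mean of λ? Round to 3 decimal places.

The Poisson likelihood adds the total count to the shape and the number of exposure periods to the rate. Here ∑xᵢ = 94 and n = 10, so shape 7.8→101.8 and rate 1.2→11.2.
Posterior mean = shape/rate = 101.8/11.2 = 9.089.

Posterior mean ≈ 9.089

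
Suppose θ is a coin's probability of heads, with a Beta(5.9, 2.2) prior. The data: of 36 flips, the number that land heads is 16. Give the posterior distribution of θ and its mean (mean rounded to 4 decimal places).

Posterior: Beta(21.9, 22.2); mean ≈ 0.4966

Observing 16 successes and 20 failures updates Beta(5.9, 2.2) by adding the success and failure counts to the two shape parameters: α = 5.9+16 = 21.9, β = 2.2+20 = 22.2.
Posterior mean = α/(α+β) = 21.9/44.1 = 0.4966.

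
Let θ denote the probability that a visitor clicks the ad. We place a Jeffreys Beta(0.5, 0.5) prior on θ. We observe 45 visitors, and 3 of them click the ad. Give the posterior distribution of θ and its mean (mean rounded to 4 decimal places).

Observing 3 successes and 42 failures updates Beta(0.5, 0.5) by adding the success and failure counts to the two shape parameters: α = 0.5+3 = 3.5, β = 0.5+42 = 42.5.
Posterior mean = α/(α+β) = 3.5/46 = 0.0761.

Posterior: Beta(3.5, 42.5); mean ≈ 0.0761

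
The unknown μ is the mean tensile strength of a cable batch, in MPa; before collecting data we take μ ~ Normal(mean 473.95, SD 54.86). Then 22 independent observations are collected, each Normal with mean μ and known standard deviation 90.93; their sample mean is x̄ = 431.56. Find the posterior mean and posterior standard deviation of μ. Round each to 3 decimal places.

Posterior mean ≈ 436.266; posterior SD ≈ 18.279

With known σ, the Normal prior is conjugate. Weight on the data is w = (n/σ²)/(n/σ² + 1/τ₀²) = 0.00266078/(0.00266078+0.00033227) = 0.88899.
Posterior mean = w·x̄ + (1−w)·μ₀ = 0.88899·431.56 + 0.11101·473.95 = 436.266. Posterior variance = 1/(0.00266078+0.00033227) = 334.108, so SD = 18.279.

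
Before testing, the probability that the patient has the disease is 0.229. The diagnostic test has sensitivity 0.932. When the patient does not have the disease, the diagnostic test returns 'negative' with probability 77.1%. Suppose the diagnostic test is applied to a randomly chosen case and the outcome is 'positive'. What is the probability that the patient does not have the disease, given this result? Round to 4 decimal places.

Write H for 'the patient has the disease'. Prior odds H:¬H = 0.229/0.771 = 0.29702. For the 'positive' outcome, the likelihood ratio is 0.932/0.229 = 4.0699.
Posterior odds = 0.29702 × 4.0699 = 1.2088, so P(H|E) = 1.2088/(1+1.2088) = 0.5473. Then P(¬H|E) = 1 − 0.5473 = 0.4527.

P(¬H | E) ≈ 0.4527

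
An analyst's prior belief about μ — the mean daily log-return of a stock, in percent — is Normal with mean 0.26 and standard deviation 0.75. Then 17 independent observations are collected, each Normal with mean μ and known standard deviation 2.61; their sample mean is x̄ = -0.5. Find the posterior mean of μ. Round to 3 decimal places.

Posterior mean ≈ -0.184

With known σ, the Normal prior is conjugate. Weight on the data is w = (n/σ²)/(n/σ² + 1/τ₀²) = 2.49556/(2.49556+1.77778) = 0.58398.
Posterior mean = w·x̄ + (1−w)·μ₀ = 0.58398·-0.5 + 0.41602·0.26 = -0.184.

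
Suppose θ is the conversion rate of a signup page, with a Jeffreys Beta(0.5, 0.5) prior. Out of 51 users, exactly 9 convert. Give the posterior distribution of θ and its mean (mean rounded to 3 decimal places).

Observing 9 successes and 42 failures updates Beta(0.5, 0.5) by adding the success and failure counts to the two shape parameters: α = 0.5+9 = 9.5, β = 0.5+42 = 42.5.
E[θ | data] = 9.5/(9.5+42.5) = 0.183.

Posterior: Beta(9.5, 42.5); mean ≈ 0.183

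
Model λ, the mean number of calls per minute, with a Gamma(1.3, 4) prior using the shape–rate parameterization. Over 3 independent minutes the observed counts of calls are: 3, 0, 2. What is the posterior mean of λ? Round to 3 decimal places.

Posterior mean ≈ 0.900

Total count ∑xᵢ = 5 over n = 3 minutes.
Gamma is conjugate to the Poisson likelihood: posterior is Gamma(shape = 1.3+5 = 6.3, rate = 4+3 = 7).
E[λ | data] = 6.3/7 = 0.900.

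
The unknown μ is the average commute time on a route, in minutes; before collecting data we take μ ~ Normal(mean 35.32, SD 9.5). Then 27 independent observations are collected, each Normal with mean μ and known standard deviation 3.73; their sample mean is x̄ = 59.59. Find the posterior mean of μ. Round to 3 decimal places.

Posterior mean ≈ 59.452

With known σ, the Normal prior is conjugate. Weight on the data is w = (n/σ²)/(n/σ² + 1/τ₀²) = 1.94065/(1.94065+0.0110803) = 0.99432.
Posterior mean = w·x̄ + (1−w)·μ₀ = 0.99432·59.59 + 0.0056772·35.32 = 59.452.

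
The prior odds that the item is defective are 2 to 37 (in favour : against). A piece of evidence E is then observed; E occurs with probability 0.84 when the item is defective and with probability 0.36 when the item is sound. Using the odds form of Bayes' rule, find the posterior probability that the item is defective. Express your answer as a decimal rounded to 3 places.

Posterior probability ≈ 0.112

Prior odds = 2/37 = 0.054054. In log-odds, ln(0.054054) = -2.9178.
Add log likelihood ratio: ln(2.3333) = 0.84730.
Posterior log-odds = -2.0705, so posterior odds = exp(-2.0705) = 0.12613. Converting, P(H|E) = 0.12613/1.1261 = 0.112.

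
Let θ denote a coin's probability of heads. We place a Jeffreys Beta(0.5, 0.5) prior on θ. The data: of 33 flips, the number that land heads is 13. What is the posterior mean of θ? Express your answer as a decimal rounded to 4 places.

Posterior mean ≈ 0.3971

The binomial likelihood is conjugate to the Beta prior: with 13 successes and 20 failures, the posterior is Beta(0.5+13, 0.5+20) = Beta(13.5, 20.5).
E[θ | data] = 13.5/(13.5+20.5) = 0.3971.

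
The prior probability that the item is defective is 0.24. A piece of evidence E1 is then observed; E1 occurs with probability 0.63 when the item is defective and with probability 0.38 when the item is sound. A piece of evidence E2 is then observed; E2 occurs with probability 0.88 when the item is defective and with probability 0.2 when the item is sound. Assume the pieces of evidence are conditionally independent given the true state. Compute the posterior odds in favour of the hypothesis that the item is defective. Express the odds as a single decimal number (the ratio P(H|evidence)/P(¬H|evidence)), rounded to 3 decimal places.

Prior odds = 0.24/(1−0.24) = 0.31579.
Likelihood ratio for E1 = 0.63/0.38 = 1.6579.
Likelihood ratio for E2 = 0.88/0.2 = 4.4000.
Posterior odds = prior odds × LR₁ × LR₂ = 2.3036.

Posterior odds ≈ 2.304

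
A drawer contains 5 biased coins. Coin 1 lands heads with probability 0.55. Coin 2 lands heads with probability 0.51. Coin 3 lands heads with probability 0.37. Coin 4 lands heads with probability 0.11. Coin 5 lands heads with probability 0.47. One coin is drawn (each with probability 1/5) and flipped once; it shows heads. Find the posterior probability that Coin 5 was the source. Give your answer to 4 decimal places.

P(heads|C1) = 0.55; P(heads|C2) = 0.51; P(heads|C3) = 0.37; P(heads|C4) = 0.11; P(heads|C5) = 0.47.
Prior × likelihood for each source: 0.2·0.55=0.1100, 0.2·0.51=0.1020, 0.2·0.37=0.07400, 0.2·0.11=0.02200, 0.2·0.47=0.09400. Summing gives P(heads) = 0.40200.
P(Coin 5 | heads) = 0.09400 / 0.40200 = 0.2338.

Posterior probability ≈ 0.2338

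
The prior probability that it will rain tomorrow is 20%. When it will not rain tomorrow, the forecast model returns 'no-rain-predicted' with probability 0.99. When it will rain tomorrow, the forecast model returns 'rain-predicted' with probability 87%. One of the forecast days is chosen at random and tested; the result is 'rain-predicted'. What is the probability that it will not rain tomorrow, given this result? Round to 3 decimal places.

Write H for 'it will rain tomorrow'. Prior odds H:¬H = 0.2/0.8 = 0.25000. For the 'rain-predicted' outcome, the likelihood ratio is 0.87/0.01 = 87.000.
Posterior odds = 0.25000 × 87.000 = 21.750, so P(H|E) = 21.750/(1+21.750) = 0.956. Then P(¬H|E) = 1 − 0.956 = 0.044.

P(¬H | E) ≈ 0.044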